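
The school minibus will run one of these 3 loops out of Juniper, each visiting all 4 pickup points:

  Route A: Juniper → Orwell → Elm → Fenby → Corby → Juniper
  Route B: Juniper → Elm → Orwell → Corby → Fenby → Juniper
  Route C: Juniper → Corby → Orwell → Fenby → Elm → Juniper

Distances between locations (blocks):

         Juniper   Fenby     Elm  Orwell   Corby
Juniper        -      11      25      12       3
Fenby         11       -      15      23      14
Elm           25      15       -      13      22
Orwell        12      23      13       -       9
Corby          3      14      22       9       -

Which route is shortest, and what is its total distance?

Route A: 12 + 13 + 15 + 14 + 3 = 57
Route B: 25 + 13 + 9 + 14 + 11 = 72
Route C: 3 + 9 + 23 + 15 + 25 = 75

Shortest is Route A, total 57 blocks.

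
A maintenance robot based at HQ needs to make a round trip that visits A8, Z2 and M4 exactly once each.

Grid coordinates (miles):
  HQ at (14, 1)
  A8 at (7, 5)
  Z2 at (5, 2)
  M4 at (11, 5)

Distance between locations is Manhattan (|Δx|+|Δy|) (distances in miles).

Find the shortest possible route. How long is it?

Shortest round trip = 26 miles.

There are 3 distinct closed tours to check (reversals are equivalent).
HQ→A8→Z2→M4→HQ: 11+5+9+7 = 32
HQ→A8→M4→Z2→HQ: 11+4+9+10 = 34
HQ→Z2→A8→M4→HQ: 10+5+4+7 = 26
The minimum is 26.
One optimal route: HQ → Z2 → A8 → M4 → HQ (or its reverse).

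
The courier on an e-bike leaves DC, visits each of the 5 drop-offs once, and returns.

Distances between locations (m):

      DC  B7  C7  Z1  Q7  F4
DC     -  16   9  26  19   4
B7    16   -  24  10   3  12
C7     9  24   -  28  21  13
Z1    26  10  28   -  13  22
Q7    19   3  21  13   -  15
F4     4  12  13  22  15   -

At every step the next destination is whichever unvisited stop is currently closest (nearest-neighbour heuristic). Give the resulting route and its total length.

Total distance 69 m via the nearest-neighbour route DC → F4 → B7 → Q7 → Z1 → C7 → DC.

At DC the remaining stops are F4 4, C7 9, B7 16, Q7 19, Z1 26; go to F4.
At F4 the remaining stops are B7 12, C7 13, Q7 15, Z1 22; go to B7.
At B7 the remaining stops are Q7 3, Z1 10, C7 24; go to Q7.
At Q7 the remaining stops are Z1 13, C7 21; go to Z1.
At Z1 the remaining stops are C7 28; go to C7.
Return C7→DC: 9.
Total = 4 + 12 + 3 + 13 + 28 + 9 = 69.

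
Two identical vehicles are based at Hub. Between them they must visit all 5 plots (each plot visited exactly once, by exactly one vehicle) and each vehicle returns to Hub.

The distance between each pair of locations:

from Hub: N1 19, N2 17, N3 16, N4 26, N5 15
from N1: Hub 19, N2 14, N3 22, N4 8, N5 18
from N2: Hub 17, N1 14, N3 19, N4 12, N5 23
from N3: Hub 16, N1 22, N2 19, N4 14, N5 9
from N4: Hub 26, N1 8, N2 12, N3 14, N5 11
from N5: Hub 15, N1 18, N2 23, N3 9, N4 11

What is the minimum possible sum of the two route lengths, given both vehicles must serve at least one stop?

96 — the smallest possible combined total.

There are 2^4 − 1 = 15 ways to divide the 5 stops into two non-empty groups. For each, the best each vehicle can do is its own shortest tour through its group:
  {N1} + {N2, N3, N4, N5}: 38 + 65 = 103
  {N2} + {N1, N3, N4, N5}: 34 + 63 = 97
  {N1, N2} + {N3, N4, N5}: 50 + 56 = 106
  {N3} + {N1, N2, N4, N5}: 32 + 65 = 97
  {N1, N3} + {N2, N4, N5}: 57 + 55 = 112
  {N2, N3} + {N1, N4, N5}: 52 + 53 = 105
  … (15 splits in total)
  {N1, N2, N4} + {N3, N5}: 56 + 40 = 96  ← best
Best: vehicle 1 Hub → N1 → N4 → N2 → Hub = 56; vehicle 2 Hub → N3 → N5 → Hub = 40; combined 96.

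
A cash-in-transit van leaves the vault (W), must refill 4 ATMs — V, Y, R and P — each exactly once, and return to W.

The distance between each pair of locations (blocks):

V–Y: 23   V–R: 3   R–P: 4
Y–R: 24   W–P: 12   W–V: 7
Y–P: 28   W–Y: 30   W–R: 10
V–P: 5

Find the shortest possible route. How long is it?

There are 12 distinct closed tours to check (reversals are equivalent).
W-V-Y-R-P-W: 7+23+24+4+12 = 70
W-V-Y-P-R-W: 7+23+28+4+10 = 72
W-V-R-Y-P-W: 7+3+24+28+12 = 74
W-V-R-P-Y-W: 7+3+4+28+30 = 72
W-V-P-Y-R-W: 7+5+28+24+10 = 74
W-V-P-R-Y-W: 7+5+4+24+30 = 70
W-Y-V-R-P-W: 30+23+3+4+12 = 72
W-Y-V-P-R-W: 30+23+5+4+10 = 72
W-Y-R-V-P-W: 30+24+3+5+12 = 74
W-Y-P-V-R-W: 30+28+5+3+10 = 76
W-R-V-Y-P-W: 10+3+23+28+12 = 76
W-R-Y-V-P-W: 10+24+23+5+12 = 74
The minimum is 70.
One optimal route: W → V → Y → R → P → W (or its reverse).

Minimum total distance: 70 blocks.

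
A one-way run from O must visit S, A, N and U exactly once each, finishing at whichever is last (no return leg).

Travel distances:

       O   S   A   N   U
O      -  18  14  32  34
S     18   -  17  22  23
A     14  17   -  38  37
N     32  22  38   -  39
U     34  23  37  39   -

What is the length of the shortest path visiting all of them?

There are 4! = 24 possible orderings.
O - S - A - N - U: 18+17+38+39 = 112
O - S - A - U - N: 18+17+37+39 = 111
O - S - N - A - U: 18+22+38+37 = 115
O - S - N - U - A: 18+22+39+37 = 116
O - S - U - A - N: 18+23+37+38 = 116
O - S - U - N - A: 18+23+39+38 = 118
O - A - S - N - U: 14+17+22+39 = 92
O - A - S - U - N: 14+17+23+39 = 93
O - A - N - S - U: 14+38+22+23 = 97
O - A - N - U - S: 14+38+39+23 = 114
O - A - U - S - N: 14+37+23+22 = 96
O - A - U - N - S: 14+37+39+22 = 112
O - N - S - A - U: 32+22+17+37 = 108
O - N - S - U - A: 32+22+23+37 = 114
… (10 more)
The minimum is 92.
One shortest path: O → A → S → N → U.

Shortest open route: 92.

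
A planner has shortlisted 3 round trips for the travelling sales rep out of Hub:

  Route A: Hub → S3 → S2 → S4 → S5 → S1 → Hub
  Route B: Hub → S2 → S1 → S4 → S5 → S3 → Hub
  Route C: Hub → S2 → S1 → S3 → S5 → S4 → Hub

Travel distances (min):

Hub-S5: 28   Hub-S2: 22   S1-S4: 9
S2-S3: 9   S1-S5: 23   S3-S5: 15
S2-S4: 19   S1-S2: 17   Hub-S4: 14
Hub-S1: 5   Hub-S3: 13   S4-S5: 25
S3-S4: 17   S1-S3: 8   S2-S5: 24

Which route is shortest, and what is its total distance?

Route A: 13 + 9 + 19 + 25 + 23 + 5 = 94
Route B: 22 + 17 + 9 + 25 + 15 + 13 = 101
Route C: 22 + 17 + 8 + 15 + 25 + 14 = 101

Shortest is Route A, total 94 min.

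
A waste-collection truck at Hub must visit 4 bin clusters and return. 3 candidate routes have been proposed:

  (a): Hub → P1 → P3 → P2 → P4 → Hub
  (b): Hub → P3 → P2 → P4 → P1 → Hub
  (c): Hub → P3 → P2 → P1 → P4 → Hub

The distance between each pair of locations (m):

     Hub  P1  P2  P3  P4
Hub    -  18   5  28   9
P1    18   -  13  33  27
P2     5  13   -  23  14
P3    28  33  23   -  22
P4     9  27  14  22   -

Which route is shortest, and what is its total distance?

(a): 18 + 33 + 23 + 14 + 9 = 97
(b): 28 + 23 + 14 + 27 + 18 = 110
(c): 28 + 23 + 13 + 27 + 9 = 100

97 m — (a) is the shortest.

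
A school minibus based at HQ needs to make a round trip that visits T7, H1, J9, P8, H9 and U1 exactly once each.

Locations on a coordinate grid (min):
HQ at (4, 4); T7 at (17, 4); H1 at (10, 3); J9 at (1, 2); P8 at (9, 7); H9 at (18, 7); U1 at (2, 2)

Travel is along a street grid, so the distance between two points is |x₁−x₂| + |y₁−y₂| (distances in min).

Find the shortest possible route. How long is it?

With 6 stops there are 6!/2 = 360 distinct round trips (a route and its reverse cost the same).
HQ→T7→H1→J9→P8→H9→U1→HQ: 13+8+10+13+9+21+4 = 78
HQ→T7→H1→J9→P8→U1→H9→HQ: 13+8+10+13+12+21+17 = 94
HQ→T7→H1→J9→H9→P8→U1→HQ: 13+8+10+22+9+12+4 = 78
HQ→T7→H1→J9→H9→U1→P8→HQ: 13+8+10+22+21+12+8 = 94
HQ→T7→H1→J9→U1→P8→H9→HQ: 13+8+10+1+12+9+17 = 70
HQ→T7→H1→J9→U1→H9→P8→HQ: 13+8+10+1+21+9+8 = 70
HQ→T7→H1→P8→J9→H9→U1→HQ: 13+8+5+13+22+21+4 = 86
HQ→T7→H1→P8→J9→U1→H9→HQ: 13+8+5+13+1+21+17 = 78
… (352 more)
HQ→J9→U1→H1→T7→H9→P8→HQ: 5+1+9+8+4+9+8 = 44  ← best
The minimum is 44.
One optimal route: HQ → J9 → U1 → H1 → T7 → H9 → P8 → HQ (or its reverse).

Shortest round trip = 44 min.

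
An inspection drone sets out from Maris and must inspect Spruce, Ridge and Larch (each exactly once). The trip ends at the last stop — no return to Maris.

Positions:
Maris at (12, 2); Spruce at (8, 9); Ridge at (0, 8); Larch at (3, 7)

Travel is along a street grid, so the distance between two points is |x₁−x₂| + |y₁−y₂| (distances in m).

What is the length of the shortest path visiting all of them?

There are 3! = 6 possible orderings.
Maris - Spruce - Ridge - Larch: 11+9+4 = 24
Maris - Spruce - Larch - Ridge: 11+7+4 = 22
Maris - Ridge - Spruce - Larch: 18+9+7 = 34
Maris - Ridge - Larch - Spruce: 18+4+7 = 29
Maris - Larch - Spruce - Ridge: 14+7+9 = 30
Maris - Larch - Ridge - Spruce: 14+4+9 = 27
The minimum is 22.
One shortest path: Maris → Spruce → Larch → Ridge.

Shortest open route: 22 m.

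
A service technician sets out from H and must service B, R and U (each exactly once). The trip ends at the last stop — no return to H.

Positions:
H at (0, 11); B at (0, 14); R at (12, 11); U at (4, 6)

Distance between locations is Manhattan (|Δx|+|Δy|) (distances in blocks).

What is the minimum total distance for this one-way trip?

Minimum one-way distance = 28 blocks.

There are 3! = 6 possible orderings.
H - B - R - U: 3+15+13 = 31
H - B - U - R: 3+12+13 = 28
H - R - B - U: 12+15+12 = 39
H - R - U - B: 12+13+12 = 37
H - U - B - R: 9+12+15 = 36
H - U - R - B: 9+13+15 = 37
The minimum is 28.
One shortest path: H → B → U → R.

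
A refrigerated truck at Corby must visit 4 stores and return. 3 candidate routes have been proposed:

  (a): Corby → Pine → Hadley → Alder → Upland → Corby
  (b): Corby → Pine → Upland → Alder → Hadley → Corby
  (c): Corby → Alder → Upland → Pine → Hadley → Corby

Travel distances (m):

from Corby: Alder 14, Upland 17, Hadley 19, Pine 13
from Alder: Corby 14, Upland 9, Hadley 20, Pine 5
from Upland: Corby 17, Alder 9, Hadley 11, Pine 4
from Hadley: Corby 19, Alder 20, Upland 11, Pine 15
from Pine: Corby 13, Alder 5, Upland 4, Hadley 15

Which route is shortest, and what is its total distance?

(a): 13 + 15 + 20 + 9 + 17 = 74
(b): 13 + 4 + 9 + 20 + 19 = 65
(c): 14 + 9 + 4 + 15 + 19 = 61

61 m — (c) is the shortest.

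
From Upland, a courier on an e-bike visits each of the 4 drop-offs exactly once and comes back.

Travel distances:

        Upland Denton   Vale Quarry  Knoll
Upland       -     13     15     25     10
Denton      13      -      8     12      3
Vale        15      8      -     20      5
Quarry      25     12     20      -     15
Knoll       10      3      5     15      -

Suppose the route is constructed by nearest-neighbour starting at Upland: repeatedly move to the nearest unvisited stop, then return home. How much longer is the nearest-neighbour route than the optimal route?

Upland: Knoll=10, Denton=13, Vale=15, Quarry=25 ⇒ Knoll
Knoll: Denton=3, Vale=5, Quarry=15 ⇒ Denton
Denton: Vale=8, Quarry=12 ⇒ Vale
Vale: Quarry=20 ⇒ Quarry
NN route Upland → Knoll → Denton → Vale → Quarry → Upland costs 66.
Optimal: Upland → Denton → Quarry → Vale → Knoll → Upland costs 60 (by enumerating all 12 distinct tours).
Excess = 66 − 60 = 6.

The nearest-neighbour route is 6 longer than optimal.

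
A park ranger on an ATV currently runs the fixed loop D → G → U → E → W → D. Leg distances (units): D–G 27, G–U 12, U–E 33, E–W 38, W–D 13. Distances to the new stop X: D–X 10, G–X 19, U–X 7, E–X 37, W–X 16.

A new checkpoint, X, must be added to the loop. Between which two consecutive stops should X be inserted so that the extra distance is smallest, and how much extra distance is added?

Insertion cost between consecutive stops i–j is d(i,X) + d(X,j) − d(i,j):
  between D and G: 10 + 19 − 27 = 2
  between G and U: 19 + 7 − 12 = 14
  between U and E: 7 + 37 − 33 = 11
  between E and W: 37 + 16 − 38 = 15
  between W and D: 16 + 10 − 13 = 13
Cheapest insertion is between D and G, adding 2.
New total = 123 + 2 = 125.

Minimum extra distance: 2, inserting X between D and G.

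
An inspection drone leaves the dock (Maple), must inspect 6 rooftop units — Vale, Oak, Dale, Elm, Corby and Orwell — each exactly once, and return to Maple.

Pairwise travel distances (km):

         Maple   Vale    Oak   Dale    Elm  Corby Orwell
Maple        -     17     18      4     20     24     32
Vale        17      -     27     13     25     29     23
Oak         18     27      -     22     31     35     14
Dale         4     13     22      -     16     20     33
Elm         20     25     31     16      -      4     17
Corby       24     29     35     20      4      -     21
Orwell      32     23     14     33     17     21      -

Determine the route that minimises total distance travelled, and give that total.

There are 360 distinct closed tours to check (reversals are equivalent).
Maple→Vale→Oak→Dale→Elm→Corby→Orwell→Maple: 17+27+22+16+4+21+32 = 139
Maple→Vale→Oak→Dale→Elm→Orwell→Corby→Maple: 17+27+22+16+17+21+24 = 144
Maple→Vale→Oak→Dale→Corby→Elm→Orwell→Maple: 17+27+22+20+4+17+32 = 139
Maple→Vale→Oak→Dale→Corby→Orwell→Elm→Maple: 17+27+22+20+21+17+20 = 144
Maple→Vale→Oak→Dale→Orwell→Elm→Corby→Maple: 17+27+22+33+17+4+24 = 144
Maple→Vale→Oak→Dale→Orwell→Corby→Elm→Maple: 17+27+22+33+21+4+20 = 144
Maple→Vale→Oak→Elm→Dale→Corby→Orwell→Maple: 17+27+31+16+20+21+32 = 164
Maple→Vale→Oak→Elm→Dale→Orwell→Corby→Maple: 17+27+31+16+33+21+24 = 169
… (352 more)
Maple→Oak→Orwell→Elm→Corby→Vale→Dale→Maple: 18+14+17+4+29+13+4 = 99  ← best
The minimum is 99.
One optimal route: Maple → Oak → Orwell → Elm → Corby → Vale → Dale → Maple (or its reverse).

Shortest round trip = 99 km.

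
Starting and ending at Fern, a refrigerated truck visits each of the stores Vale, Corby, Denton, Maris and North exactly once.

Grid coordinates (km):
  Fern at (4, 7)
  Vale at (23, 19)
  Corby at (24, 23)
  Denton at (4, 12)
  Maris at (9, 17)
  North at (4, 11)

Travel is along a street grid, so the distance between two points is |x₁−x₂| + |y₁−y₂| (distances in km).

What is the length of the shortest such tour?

With 5 stops there are 5!/2 = 60 distinct round trips (a route and its reverse cost the same).
Fern - Vale - Corby - Denton - Maris - North - Fern: 31+5+31+10+11+4 = 92
Fern - Vale - Corby - Denton - North - Maris - Fern: 31+5+31+1+11+15 = 94
Fern - Vale - Corby - Maris - Denton - North - Fern: 31+5+21+10+1+4 = 72
Fern - Vale - Corby - Maris - North - Denton - Fern: 31+5+21+11+1+5 = 74
Fern - Vale - Corby - North - Denton - Maris - Fern: 31+5+32+1+10+15 = 94
Fern - Vale - Corby - North - Maris - Denton - Fern: 31+5+32+11+10+5 = 94
Fern - Vale - Denton - Corby - Maris - North - Fern: 31+26+31+21+11+4 = 124
Fern - Vale - Denton - Corby - North - Maris - Fern: 31+26+31+32+11+15 = 146
Fern - Vale - Denton - Maris - Corby - North - Fern: 31+26+10+21+32+4 = 124
Fern - Vale - Denton - Maris - North - Corby - Fern: 31+26+10+11+32+36 = 146
Fern - Vale - Denton - North - Corby - Maris - Fern: 31+26+1+32+21+15 = 126
Fern - Vale - Denton - North - Maris - Corby - Fern: 31+26+1+11+21+36 = 126
Fern - Vale - Maris - Corby - Denton - North - Fern: 31+16+21+31+1+4 = 104
Fern - Vale - Maris - Corby - North - Denton - Fern: 31+16+21+32+1+5 = 106
… (46 more)
The minimum is 72.
One optimal route: Fern → Vale → Corby → Maris → Denton → North → Fern (or its reverse).

Shortest round trip = 72 km.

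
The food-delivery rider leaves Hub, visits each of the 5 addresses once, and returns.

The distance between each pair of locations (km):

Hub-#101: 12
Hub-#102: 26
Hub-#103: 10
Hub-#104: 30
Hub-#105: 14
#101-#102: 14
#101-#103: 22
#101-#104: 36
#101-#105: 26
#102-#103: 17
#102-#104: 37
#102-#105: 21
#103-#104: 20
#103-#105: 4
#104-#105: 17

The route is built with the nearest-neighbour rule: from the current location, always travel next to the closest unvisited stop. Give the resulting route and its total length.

Nearest-neighbour total = 107 km; route Hub → #103 → #105 → #104 → #101 → #102 → Hub.

Hub → [#103:10 / #101:12 / #105:14 / #102:26 / #104:30] → #103 (10)
#103 → [#105:4 / #102:17 / #104:20 / #101:22] → #105 (4)
#105 → [#104:17 / #102:21 / #101:26] → #104 (17)
#104 → [#101:36 / #102:37] → #101 (36)
#101 → [#102:14] → #102 (14)
Return #102→Hub: 26.
Total = 10 + 4 + 17 + 36 + 14 + 26 = 107.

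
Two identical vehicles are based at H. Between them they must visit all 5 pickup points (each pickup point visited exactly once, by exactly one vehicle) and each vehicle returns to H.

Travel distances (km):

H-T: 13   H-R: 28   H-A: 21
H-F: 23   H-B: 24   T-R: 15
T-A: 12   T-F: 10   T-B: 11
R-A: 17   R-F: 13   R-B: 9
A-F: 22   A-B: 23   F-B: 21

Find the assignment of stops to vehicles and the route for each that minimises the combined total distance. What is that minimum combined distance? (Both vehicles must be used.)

Minimum combined distance: 111 km.

Check every non-empty split of the stops between the two vehicles; for each half take its own optimal tour:
  {T} + {R, A, F, B}: 26 + 89 = 115
  {R} + {T, A, F, B}: 56 + 88 = 144
  {T, R} + {A, F, B}: 56 + 88 = 144
  {A} + {T, R, F, B}: 42 + 69 = 111
  {T, A} + {R, F, B}: 46 + 69 = 115
  {R, A} + {T, F, B}: 66 + 68 = 134
  … (15 splits in total)
Best: vehicle 1 H → A → H = 42; vehicle 2 H → T → F → R → B → H = 69; combined 111.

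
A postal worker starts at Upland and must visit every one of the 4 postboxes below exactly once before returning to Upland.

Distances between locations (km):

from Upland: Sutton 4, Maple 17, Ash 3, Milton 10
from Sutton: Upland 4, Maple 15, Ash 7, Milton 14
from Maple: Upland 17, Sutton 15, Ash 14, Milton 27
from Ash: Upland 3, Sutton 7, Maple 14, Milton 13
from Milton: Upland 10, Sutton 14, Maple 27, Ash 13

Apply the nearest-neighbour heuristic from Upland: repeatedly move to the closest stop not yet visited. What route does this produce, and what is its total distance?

At Upland the remaining stops are Ash 3, Sutton 4, Milton 10, Maple 17; go to Ash.
At Ash the remaining stops are Sutton 7, Milton 13, Maple 14; go to Sutton.
At Sutton the remaining stops are Milton 14, Maple 15; go to Milton.
At Milton the remaining stops are Maple 27; go to Maple.
Return Maple→Upland: 17.
Total = 3 + 7 + 14 + 27 + 17 = 68.

68 km along Upland → Ash → Sutton → Milton → Maple → Upland.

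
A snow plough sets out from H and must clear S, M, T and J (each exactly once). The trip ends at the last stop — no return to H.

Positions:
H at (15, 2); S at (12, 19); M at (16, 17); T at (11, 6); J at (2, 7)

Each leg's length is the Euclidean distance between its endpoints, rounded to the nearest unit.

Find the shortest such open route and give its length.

Minimum one-way distance = 35.

There are 4! = 24 possible orderings.
H - S - M - T - J: 17+4+12+9 = 42
H - S - M - J - T: 17+4+17+9 = 47
H - S - T - M - J: 17+13+12+17 = 59
H - S - T - J - M: 17+13+9+17 = 56
H - S - J - M - T: 17+16+17+12 = 62
H - S - J - T - M: 17+16+9+12 = 54
H - M - S - T - J: 15+4+13+9 = 41
H - M - S - J - T: 15+4+16+9 = 44
H - M - T - S - J: 15+12+13+16 = 56
H - M - T - J - S: 15+12+9+16 = 52
H - M - J - S - T: 15+17+16+13 = 61
H - M - J - T - S: 15+17+9+13 = 54
H - T - S - M - J: 6+13+4+17 = 40
H - T - S - J - M: 6+13+16+17 = 52
… (10 more)
H - T - J - S - M: 6+9+16+4 = 35  ← best
The minimum is 35.
One shortest path: H → T → J → S → M.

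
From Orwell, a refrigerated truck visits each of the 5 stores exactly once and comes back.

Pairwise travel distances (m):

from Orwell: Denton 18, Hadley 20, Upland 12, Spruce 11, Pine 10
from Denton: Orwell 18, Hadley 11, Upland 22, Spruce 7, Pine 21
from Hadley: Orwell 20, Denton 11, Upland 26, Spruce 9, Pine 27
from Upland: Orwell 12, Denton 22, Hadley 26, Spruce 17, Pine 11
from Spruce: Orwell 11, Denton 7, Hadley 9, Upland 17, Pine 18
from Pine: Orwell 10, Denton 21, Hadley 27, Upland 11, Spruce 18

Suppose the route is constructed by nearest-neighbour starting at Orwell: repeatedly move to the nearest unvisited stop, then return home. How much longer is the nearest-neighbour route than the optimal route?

Excess over optimum: 2 m.

Orwell: Pine=10, Spruce=11, Upland=12, Denton=18, Hadley=20 ⇒ Pine
Pine: Upland=11, Spruce=18, Denton=21, Hadley=27 ⇒ Upland
Upland: Spruce=17, Denton=22, Hadley=26 ⇒ Spruce
Spruce: Denton=7, Hadley=9 ⇒ Denton
Denton: Hadley=11 ⇒ Hadley
NN route Orwell → Pine → Upland → Spruce → Denton → Hadley → Orwell costs 76.
Optimal: Orwell → Spruce → Hadley → Denton → Upland → Pine → Orwell costs 74 (by enumerating all 60 distinct tours).
Excess = 76 − 74 = 2.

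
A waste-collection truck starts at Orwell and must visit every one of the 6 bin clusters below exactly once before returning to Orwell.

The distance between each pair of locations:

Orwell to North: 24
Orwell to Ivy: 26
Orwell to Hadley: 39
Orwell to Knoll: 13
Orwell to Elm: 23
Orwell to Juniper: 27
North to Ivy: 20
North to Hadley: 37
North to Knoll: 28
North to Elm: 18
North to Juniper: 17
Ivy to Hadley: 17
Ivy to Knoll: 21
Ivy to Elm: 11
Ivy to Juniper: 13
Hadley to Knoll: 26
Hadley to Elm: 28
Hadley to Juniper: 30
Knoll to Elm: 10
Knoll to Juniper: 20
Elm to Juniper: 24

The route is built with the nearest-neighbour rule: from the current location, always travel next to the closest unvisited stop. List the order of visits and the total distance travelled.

Orwell → [Knoll:13 / Elm:23 / North:24 / Ivy:26 / Juniper:27 / Hadley:39] → Knoll (13)
Knoll → [Elm:10 / Juniper:20 / Ivy:21 / Hadley:26 / North:28] → Elm (10)
Elm → [Ivy:11 / North:18 / Juniper:24 / Hadley:28] → Ivy (11)
Ivy → [Juniper:13 / Hadley:17 / North:20] → Juniper (13)
Juniper → [North:17 / Hadley:30] → North (17)
North → [Hadley:37] → Hadley (37)
Return Hadley→Orwell: 39.
Total = 13 + 10 + 11 + 13 + 17 + 37 + 39 = 140.

Nearest-neighbour total = 140; route Orwell → Knoll → Elm → Ivy → Juniper → North → Hadley → Orwell.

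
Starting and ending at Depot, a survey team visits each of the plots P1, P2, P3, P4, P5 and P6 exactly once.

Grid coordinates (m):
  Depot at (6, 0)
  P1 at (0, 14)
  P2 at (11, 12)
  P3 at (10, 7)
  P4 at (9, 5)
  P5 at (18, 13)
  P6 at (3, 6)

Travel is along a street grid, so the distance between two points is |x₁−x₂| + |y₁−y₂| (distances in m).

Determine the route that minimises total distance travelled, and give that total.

Depot → P1 → P2 → P3 → P4 → P5 → P6 → Depot: 20+13+6+3+17+22+9 = 90
Depot → P1 → P2 → P3 → P4 → P6 → P5 → Depot: 20+13+6+3+7+22+25 = 96
Depot → P1 → P2 → P3 → P5 → P4 → P6 → Depot: 20+13+6+14+17+7+9 = 86
Depot → P1 → P2 → P3 → P5 → P6 → P4 → Depot: 20+13+6+14+22+7+8 = 90
Depot → P1 → P2 → P3 → P6 → P4 → P5 → Depot: 20+13+6+8+7+17+25 = 96
Depot → P1 → P2 → P3 → P6 → P5 → P4 → Depot: 20+13+6+8+22+17+8 = 94
Depot → P1 → P2 → P4 → P3 → P5 → P6 → Depot: 20+13+9+3+14+22+9 = 90
Depot → P1 → P2 → P4 → P3 → P6 → P5 → Depot: 20+13+9+3+8+22+25 = 100
… (352 more)
Depot → P4 → P3 → P2 → P5 → P1 → P6 → Depot: 8+3+6+8+19+11+9 = 64  ← best
The minimum is 64.
One optimal route: Depot → P4 → P3 → P2 → P5 → P1 → P6 → Depot (or its reverse).

Minimum total distance: 64 m.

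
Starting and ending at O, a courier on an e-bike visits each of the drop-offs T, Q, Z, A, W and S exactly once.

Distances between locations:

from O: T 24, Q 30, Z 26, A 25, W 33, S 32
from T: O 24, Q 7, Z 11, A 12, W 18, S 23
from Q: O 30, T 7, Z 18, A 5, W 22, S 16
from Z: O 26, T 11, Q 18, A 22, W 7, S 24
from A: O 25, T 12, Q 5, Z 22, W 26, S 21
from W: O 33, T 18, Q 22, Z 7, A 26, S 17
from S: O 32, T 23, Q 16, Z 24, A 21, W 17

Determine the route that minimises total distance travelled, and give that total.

O→T→Q→Z→A→W→S→O: 24+7+18+22+26+17+32 = 146
O→T→Q→Z→A→S→W→O: 24+7+18+22+21+17+33 = 142
O→T→Q→Z→W→A→S→O: 24+7+18+7+26+21+32 = 135
O→T→Q→Z→W→S→A→O: 24+7+18+7+17+21+25 = 119
O→T→Q→Z→S→A→W→O: 24+7+18+24+21+26+33 = 153
O→T→Q→Z→S→W→A→O: 24+7+18+24+17+26+25 = 141
O→T→Q→A→Z→W→S→O: 24+7+5+22+7+17+32 = 114
O→T→Q→A→Z→S→W→O: 24+7+5+22+24+17+33 = 132
… (352 more)
O→A→Q→T→Z→W→S→O: 25+5+7+11+7+17+32 = 104  ← best
The minimum is 104.
One optimal route: O → A → Q → T → Z → W → S → O (or its reverse).

104 — the shortest possible round trip.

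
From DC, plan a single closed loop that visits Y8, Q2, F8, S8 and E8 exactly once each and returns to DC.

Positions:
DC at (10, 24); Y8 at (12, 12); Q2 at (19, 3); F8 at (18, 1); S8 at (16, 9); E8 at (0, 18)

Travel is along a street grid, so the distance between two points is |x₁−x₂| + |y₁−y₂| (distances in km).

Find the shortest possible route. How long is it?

DC → Y8 → Q2 → F8 → S8 → E8 → DC: 14+16+3+10+25+16 = 84
DC → Y8 → Q2 → F8 → E8 → S8 → DC: 14+16+3+35+25+21 = 114
DC → Y8 → Q2 → S8 → F8 → E8 → DC: 14+16+9+10+35+16 = 100
DC → Y8 → Q2 → S8 → E8 → F8 → DC: 14+16+9+25+35+31 = 130
DC → Y8 → Q2 → E8 → F8 → S8 → DC: 14+16+34+35+10+21 = 130
DC → Y8 → Q2 → E8 → S8 → F8 → DC: 14+16+34+25+10+31 = 130
DC → Y8 → F8 → Q2 → S8 → E8 → DC: 14+17+3+9+25+16 = 84
DC → Y8 → F8 → Q2 → E8 → S8 → DC: 14+17+3+34+25+21 = 114
DC → Y8 → F8 → S8 → Q2 → E8 → DC: 14+17+10+9+34+16 = 100
DC → Y8 → F8 → S8 → E8 → Q2 → DC: 14+17+10+25+34+30 = 130
DC → Y8 → F8 → E8 → Q2 → S8 → DC: 14+17+35+34+9+21 = 130
DC → Y8 → F8 → E8 → S8 → Q2 → DC: 14+17+35+25+9+30 = 130
DC → Y8 → S8 → Q2 → F8 → E8 → DC: 14+7+9+3+35+16 = 84
DC → Y8 → S8 → Q2 → E8 → F8 → DC: 14+7+9+34+35+31 = 130
… (46 more)
The minimum is 84.
One optimal route: DC → Y8 → Q2 → F8 → S8 → E8 → DC (or its reverse).

Shortest round trip = 84 km.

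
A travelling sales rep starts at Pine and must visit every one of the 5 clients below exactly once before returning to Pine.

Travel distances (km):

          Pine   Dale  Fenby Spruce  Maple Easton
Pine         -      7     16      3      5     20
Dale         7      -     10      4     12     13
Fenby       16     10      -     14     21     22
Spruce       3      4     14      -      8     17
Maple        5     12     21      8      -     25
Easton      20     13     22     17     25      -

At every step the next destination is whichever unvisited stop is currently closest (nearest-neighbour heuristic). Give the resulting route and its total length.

83 km along Pine → Spruce → Dale → Fenby → Maple → Easton → Pine.

At Pine the remaining stops are Spruce 3, Maple 5, Dale 7, Fenby 16, Easton 20; go to Spruce.
At Spruce the remaining stops are Dale 4, Maple 8, Fenby 14, Easton 17; go to Dale.
At Dale the remaining stops are Fenby 10, Maple 12, Easton 13; go to Fenby.
At Fenby the remaining stops are Maple 21, Easton 22; go to Maple.
At Maple the remaining stops are Easton 25; go to Easton.
Return Easton→Pine: 20.
Total = 3 + 4 + 10 + 21 + 25 + 20 = 83.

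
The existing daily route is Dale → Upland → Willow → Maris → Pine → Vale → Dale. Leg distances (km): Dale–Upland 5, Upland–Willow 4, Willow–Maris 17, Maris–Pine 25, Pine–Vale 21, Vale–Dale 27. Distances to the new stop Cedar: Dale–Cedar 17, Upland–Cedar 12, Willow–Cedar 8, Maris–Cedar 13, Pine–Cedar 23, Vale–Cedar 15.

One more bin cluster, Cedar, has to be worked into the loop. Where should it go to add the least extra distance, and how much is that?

Insertion cost between consecutive stops i–j is d(i,Cedar) + d(Cedar,j) − d(i,j):
  between Dale and Upland: 17 + 12 − 5 = 24
  between Upland and Willow: 12 + 8 − 4 = 16
  between Willow and Maris: 8 + 13 − 17 = 4
  between Maris and Pine: 13 + 23 − 25 = 11
  between Pine and Vale: 23 + 15 − 21 = 17
  between Vale and Dale: 15 + 17 − 27 = 5
Cheapest insertion is between Willow and Maris, adding 4.
New total = 99 + 4 = 103.

Minimum extra distance: 4 km, inserting Cedar between Willow and Maris.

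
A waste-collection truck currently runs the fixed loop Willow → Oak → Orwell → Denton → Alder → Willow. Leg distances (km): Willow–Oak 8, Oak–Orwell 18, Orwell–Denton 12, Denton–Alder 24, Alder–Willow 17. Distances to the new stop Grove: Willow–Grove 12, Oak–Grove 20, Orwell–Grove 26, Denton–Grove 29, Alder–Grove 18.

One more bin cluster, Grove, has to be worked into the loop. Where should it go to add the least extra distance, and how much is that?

Insertion cost between consecutive stops i–j is d(i,Grove) + d(Grove,j) − d(i,j):
  between Willow and Oak: 12 + 20 − 8 = 24
  between Oak and Orwell: 20 + 26 − 18 = 28
  between Orwell and Denton: 26 + 29 − 12 = 43
  between Denton and Alder: 29 + 18 − 24 = 23
  between Alder and Willow: 18 + 12 − 17 = 13
Cheapest insertion is between Alder and Willow, adding 13.
New total = 79 + 13 = 92.

Adding 13 km by placing Grove on the Alder–Willow leg.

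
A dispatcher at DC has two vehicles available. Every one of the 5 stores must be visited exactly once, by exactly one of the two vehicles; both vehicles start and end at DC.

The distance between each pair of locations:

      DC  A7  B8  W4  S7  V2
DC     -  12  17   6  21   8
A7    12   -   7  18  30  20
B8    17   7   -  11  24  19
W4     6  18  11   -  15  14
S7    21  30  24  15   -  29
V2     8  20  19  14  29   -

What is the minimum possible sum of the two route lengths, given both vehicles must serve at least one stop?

Check every non-empty split of the stops between the two vehicles; for each half take its own optimal tour:
  {A7} + {B8, W4, S7, V2}: 24 + 72 = 96
  {B8} + {A7, W4, S7, V2}: 34 + 79 = 113
  {A7, B8} + {W4, S7, V2}: 36 + 58 = 94
  {W4} + {A7, B8, S7, V2}: 12 + 80 = 92
  {A7, W4} + {B8, S7, V2}: 36 + 72 = 108
  {B8, W4} + {A7, S7, V2}: 34 + 79 = 113
  … (15 splits in total)
  {A7, B8, W4, S7} + {V2}: 64 + 16 = 80  ← best
Best: vehicle 1 DC → A7 → B8 → S7 → W4 → DC = 64; vehicle 2 DC → V2 → DC = 16; combined 80.

Minimum combined distance: 80.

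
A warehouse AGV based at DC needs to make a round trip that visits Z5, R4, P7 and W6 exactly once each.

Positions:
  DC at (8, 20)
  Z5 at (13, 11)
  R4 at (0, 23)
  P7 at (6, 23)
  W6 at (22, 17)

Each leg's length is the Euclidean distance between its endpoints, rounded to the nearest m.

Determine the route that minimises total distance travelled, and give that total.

Minimum total distance: 53 m.

DC→Z5→R4→P7→W6→DC: 10+18+6+17+14 = 65
DC→Z5→R4→W6→P7→DC: 10+18+23+17+4 = 72
DC→Z5→P7→R4→W6→DC: 10+14+6+23+14 = 67
DC→Z5→P7→W6→R4→DC: 10+14+17+23+9 = 73
DC→Z5→W6→R4→P7→DC: 10+11+23+6+4 = 54
DC→Z5→W6→P7→R4→DC: 10+11+17+6+9 = 53
DC→R4→Z5→P7→W6→DC: 9+18+14+17+14 = 72
DC→R4→Z5→W6→P7→DC: 9+18+11+17+4 = 59
DC→R4→P7→Z5→W6→DC: 9+6+14+11+14 = 54
DC→R4→W6→Z5→P7→DC: 9+23+11+14+4 = 61
DC→P7→Z5→R4→W6→DC: 4+14+18+23+14 = 73
DC→P7→R4→Z5→W6→DC: 4+6+18+11+14 = 53
The minimum is 53.
One optimal route: DC → Z5 → W6 → P7 → R4 → DC (or its reverse).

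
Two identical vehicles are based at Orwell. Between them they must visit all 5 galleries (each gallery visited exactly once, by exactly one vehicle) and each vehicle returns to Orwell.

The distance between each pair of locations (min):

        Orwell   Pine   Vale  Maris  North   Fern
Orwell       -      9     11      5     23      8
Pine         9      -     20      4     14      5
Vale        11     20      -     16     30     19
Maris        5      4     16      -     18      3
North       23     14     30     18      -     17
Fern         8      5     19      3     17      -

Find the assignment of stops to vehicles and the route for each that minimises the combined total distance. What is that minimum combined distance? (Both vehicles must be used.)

There are 2^4 − 1 = 15 ways to divide the 5 stops into two non-empty groups. For each, the best each vehicle can do is its own shortest tour through its group:
  {Pine} + {Vale, Maris, North, Fern}: 18 + 66 = 84
  {Vale} + {Pine, Maris, North, Fern}: 22 + 48 = 70
  {Pine, Vale} + {Maris, North, Fern}: 40 + 48 = 88
  {Maris} + {Pine, Vale, North, Fern}: 10 + 68 = 78
  {Pine, Maris} + {Vale, North, Fern}: 18 + 66 = 84
  {Vale, Maris} + {Pine, North, Fern}: 32 + 48 = 80
  … (15 splits in total)
Best: vehicle 1 Orwell → Vale → Orwell = 22; vehicle 2 Orwell → Pine → North → Fern → Maris → Orwell = 48; combined 70.

70 min — the smallest possible combined total.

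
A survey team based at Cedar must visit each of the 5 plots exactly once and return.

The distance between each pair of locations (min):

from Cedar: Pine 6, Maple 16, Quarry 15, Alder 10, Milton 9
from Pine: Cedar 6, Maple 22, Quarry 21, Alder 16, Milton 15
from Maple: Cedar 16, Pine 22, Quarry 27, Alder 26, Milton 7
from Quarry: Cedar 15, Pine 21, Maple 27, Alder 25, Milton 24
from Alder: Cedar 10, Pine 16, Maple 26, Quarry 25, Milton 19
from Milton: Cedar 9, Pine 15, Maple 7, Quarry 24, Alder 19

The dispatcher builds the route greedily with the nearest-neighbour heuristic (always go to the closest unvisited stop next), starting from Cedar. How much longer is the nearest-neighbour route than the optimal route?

Excess over optimum: 4 min.

Cedar: Pine=6, Milton=9, Alder=10, Quarry=15, Maple=16 ⇒ Pine
Pine: Milton=15, Alder=16, Quarry=21, Maple=22 ⇒ Milton
Milton: Maple=7, Alder=19, Quarry=24 ⇒ Maple
Maple: Alder=26, Quarry=27 ⇒ Alder
Alder: Quarry=25 ⇒ Quarry
NN route Cedar → Pine → Milton → Maple → Alder → Quarry → Cedar costs 94.
Optimal: Cedar → Pine → Quarry → Maple → Milton → Alder → Cedar costs 90 (by enumerating all 60 distinct tours).
Excess = 94 − 90 = 4.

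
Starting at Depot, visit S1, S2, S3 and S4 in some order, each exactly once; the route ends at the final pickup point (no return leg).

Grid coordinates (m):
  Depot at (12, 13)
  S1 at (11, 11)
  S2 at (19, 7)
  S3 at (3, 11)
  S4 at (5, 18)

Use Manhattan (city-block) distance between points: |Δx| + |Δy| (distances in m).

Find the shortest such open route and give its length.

There are 4! = 24 possible orderings.
Depot → S1 → S2 → S3 → S4: 3+12+20+9 = 44
Depot → S1 → S2 → S4 → S3: 3+12+25+9 = 49
Depot → S1 → S3 → S2 → S4: 3+8+20+25 = 56
Depot → S1 → S3 → S4 → S2: 3+8+9+25 = 45
Depot → S1 → S4 → S2 → S3: 3+13+25+20 = 61
Depot → S1 → S4 → S3 → S2: 3+13+9+20 = 45
Depot → S2 → S1 → S3 → S4: 13+12+8+9 = 42
Depot → S2 → S1 → S4 → S3: 13+12+13+9 = 47
Depot → S2 → S3 → S1 → S4: 13+20+8+13 = 54
Depot → S2 → S3 → S4 → S1: 13+20+9+13 = 55
Depot → S2 → S4 → S1 → S3: 13+25+13+8 = 59
Depot → S2 → S4 → S3 → S1: 13+25+9+8 = 55
Depot → S3 → S1 → S2 → S4: 11+8+12+25 = 56
Depot → S3 → S1 → S4 → S2: 11+8+13+25 = 57
… (10 more)
Depot → S4 → S3 → S1 → S2: 12+9+8+12 = 41  ← best
The minimum is 41.
One shortest path: Depot → S4 → S3 → S1 → S2.

Shortest open route: 41 m.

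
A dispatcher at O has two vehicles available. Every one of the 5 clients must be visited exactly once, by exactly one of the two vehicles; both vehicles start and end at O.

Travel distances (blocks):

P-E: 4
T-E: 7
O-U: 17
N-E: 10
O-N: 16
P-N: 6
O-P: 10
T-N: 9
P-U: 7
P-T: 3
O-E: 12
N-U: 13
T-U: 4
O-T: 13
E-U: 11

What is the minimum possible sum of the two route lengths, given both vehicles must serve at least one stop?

Check every non-empty split of the stops between the two vehicles; for each half take its own optimal tour:
  {P} + {T, N, E, U}: 20 + 52 = 72
  {T} + {P, N, E, U}: 26 + 52 = 78
  {P, T} + {N, E, U}: 26 + 52 = 78
  {N} + {P, T, E, U}: 32 + 40 = 72
  {P, N} + {T, E, U}: 32 + 40 = 72
  {T, N} + {P, E, U}: 38 + 40 = 78
  … (15 splits in total)
  {E} + {P, T, N, U}: 24 + 46 = 70  ← best
Best: vehicle 1 O → E → O = 24; vehicle 2 O → P → T → U → N → O = 46; combined 70.

Minimum combined distance: 70 blocks.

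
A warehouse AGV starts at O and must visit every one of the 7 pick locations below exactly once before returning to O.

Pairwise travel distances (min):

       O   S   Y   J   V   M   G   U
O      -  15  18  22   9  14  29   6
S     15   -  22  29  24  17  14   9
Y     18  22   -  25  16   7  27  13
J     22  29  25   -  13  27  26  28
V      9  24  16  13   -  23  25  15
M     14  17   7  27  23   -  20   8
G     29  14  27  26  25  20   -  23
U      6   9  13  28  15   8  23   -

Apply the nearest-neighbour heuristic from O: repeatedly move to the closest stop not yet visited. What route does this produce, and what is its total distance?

Total distance 105 min via the nearest-neighbour route O → U → M → Y → V → J → G → S → O.

At O the remaining stops are U 6, V 9, M 14, S 15, Y 18, J 22, G 29; go to U.
At U the remaining stops are M 8, S 9, Y 13, V 15, G 23, J 28; go to M.
At M the remaining stops are Y 7, S 17, G 20, V 23, J 27; go to Y.
At Y the remaining stops are V 16, S 22, J 25, G 27; go to V.
At V the remaining stops are J 13, S 24, G 25; go to J.
At J the remaining stops are G 26, S 29; go to G.
At G the remaining stops are S 14; go to S.
Return S→O: 15.
Total = 6 + 8 + 7 + 16 + 13 + 26 + 14 + 15 = 105.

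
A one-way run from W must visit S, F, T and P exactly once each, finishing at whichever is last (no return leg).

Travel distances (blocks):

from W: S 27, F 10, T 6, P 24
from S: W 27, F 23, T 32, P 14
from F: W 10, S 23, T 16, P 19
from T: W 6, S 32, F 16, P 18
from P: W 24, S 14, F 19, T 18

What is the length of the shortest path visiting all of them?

There are 4! = 24 possible orderings.
W→S→F→T→P: 27+23+16+18 = 84
W→S→F→P→T: 27+23+19+18 = 87
W→S→T→F→P: 27+32+16+19 = 94
W→S→T→P→F: 27+32+18+19 = 96
W→S→P→F→T: 27+14+19+16 = 76
W→S→P→T→F: 27+14+18+16 = 75
W→F→S→T→P: 10+23+32+18 = 83
W→F→S→P→T: 10+23+14+18 = 65
W→F→T→S→P: 10+16+32+14 = 72
W→F→T→P→S: 10+16+18+14 = 58
W→F→P→S→T: 10+19+14+32 = 75
W→F→P→T→S: 10+19+18+32 = 79
W→T→S→F→P: 6+32+23+19 = 80
W→T→S→P→F: 6+32+14+19 = 71
… (10 more)
W→T→F→P→S: 6+16+19+14 = 55  ← best
The minimum is 55.
One shortest path: W → T → F → P → S.

Minimum one-way distance = 55 blocks.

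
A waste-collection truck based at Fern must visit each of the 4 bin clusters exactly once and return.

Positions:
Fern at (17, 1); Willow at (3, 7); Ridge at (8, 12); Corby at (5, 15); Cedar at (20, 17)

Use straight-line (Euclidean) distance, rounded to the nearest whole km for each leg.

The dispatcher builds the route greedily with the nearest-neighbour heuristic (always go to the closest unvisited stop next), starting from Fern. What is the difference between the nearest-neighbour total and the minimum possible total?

From Fern: Ridge=14, Willow=15, Cedar=16, Corby=18 → choose Ridge (14).
From Ridge: Corby=4, Willow=7, Cedar=13 → choose Corby (4).
From Corby: Willow=8, Cedar=15 → choose Willow (8).
From Willow: Cedar=20 → choose Cedar (20).
NN route Fern → Ridge → Corby → Willow → Cedar → Fern costs 62.
Optimal: Fern → Willow → Corby → Ridge → Cedar → Fern costs 56 (by enumerating all 12 distinct tours).
Excess = 62 − 56 = 6.

6 km longer than the optimal tour.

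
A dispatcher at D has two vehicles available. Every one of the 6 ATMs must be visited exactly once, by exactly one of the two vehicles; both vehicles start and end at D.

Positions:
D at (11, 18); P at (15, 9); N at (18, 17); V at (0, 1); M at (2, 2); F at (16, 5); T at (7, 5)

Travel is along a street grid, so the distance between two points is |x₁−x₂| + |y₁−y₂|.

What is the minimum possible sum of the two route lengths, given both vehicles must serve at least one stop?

82 — the smallest possible combined total.

There are 2^5 − 1 = 31 ways to divide the 6 stops into two non-empty groups. For each, the best each vehicle can do is its own shortest tour through its group:
  {P} + {N, V, M, F, T}: 26 + 70 = 96
  {N} + {P, V, M, F, T}: 16 + 66 = 82
  {P, N} + {V, M, F, T}: 32 + 66 = 98
  {V} + {P, N, M, F, T}: 56 + 66 = 122
  {P, V} + {N, M, F, T}: 64 + 64 = 128
  {N, V} + {P, M, F, T}: 70 + 60 = 130
  … (31 splits in total)
Best: vehicle 1 D → N → D = 16; vehicle 2 D → P → F → V → M → T → D = 66; combined 82.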